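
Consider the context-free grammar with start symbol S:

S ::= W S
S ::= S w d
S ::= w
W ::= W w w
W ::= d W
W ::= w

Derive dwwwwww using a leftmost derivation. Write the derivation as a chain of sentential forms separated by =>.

S => WS   [S ::= W S]
WS => WwwS   [W ::= W w w]
WwwS => dWwwS   [W ::= d W]
dWwwS => dWwwwwS   [W ::= W w w]
dWwwwwS => dwwwwwS   [W ::= w]
dwwwwwS => dwwwwww   [S ::= w]

S => WS => WwwS => dWwwS => dWwwwwS => dwwwwwS => dwwwwww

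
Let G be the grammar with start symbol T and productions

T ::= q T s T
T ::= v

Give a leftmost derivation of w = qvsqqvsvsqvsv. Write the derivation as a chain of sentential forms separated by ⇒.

T ⇒ qTsT ⇒ qvsT ⇒ qvsqTsT ⇒ qvsqqTsTsT ⇒ qvsqqvsTsT ⇒ qvsqqvsvsT ⇒ qvsqqvsvsqTsT ⇒ qvsqqvsvsqvsT ⇒ qvsqqvsvsqvsv

T ⇒ qTsT   [T ::= q T s T]
qTsT ⇒ qvsT   [T ::= v]
qvsT ⇒ qvsqTsT   [T ::= q T s T]
qvsqTsT ⇒ qvsqqTsTsT   [T ::= q T s T]
qvsqqTsTsT ⇒ qvsqqvsTsT   [T ::= v]
qvsqqvsTsT ⇒ qvsqqvsvsT   [T ::= v]
qvsqqvsvsT ⇒ qvsqqvsvsqTsT   [T ::= q T s T]
qvsqqvsvsqTsT ⇒ qvsqqvsvsqvsT   [T ::= v]
qvsqqvsvsqvsT ⇒ qvsqqvsvsqvsv   [T ::= v]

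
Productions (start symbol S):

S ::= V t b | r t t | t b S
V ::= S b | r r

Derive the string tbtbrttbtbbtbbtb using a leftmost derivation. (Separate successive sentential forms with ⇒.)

S ⇒ Vtb ⇒ Sbtb ⇒ Vtbbtb ⇒ Sbtbbtb ⇒ tbSbtbbtb ⇒ tbtbSbtbbtb ⇒ tbtbVtbbtbbtb ⇒ tbtbSbtbbtbbtb ⇒ tbtbrttbtbbtbbtb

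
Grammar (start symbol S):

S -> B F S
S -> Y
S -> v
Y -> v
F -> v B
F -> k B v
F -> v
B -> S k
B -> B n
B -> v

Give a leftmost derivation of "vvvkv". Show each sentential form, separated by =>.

S=>BFS=>vFS=>vvBS=>vvSkS=>vvYkS=>vvvkS=>vvvkY=>vvvkv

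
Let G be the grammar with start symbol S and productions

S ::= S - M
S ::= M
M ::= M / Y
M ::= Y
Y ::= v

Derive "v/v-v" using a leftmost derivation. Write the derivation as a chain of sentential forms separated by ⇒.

S ⇒ S-M   [S ::= S - M]
S-M ⇒ M-M   [S ::= M]
M-M ⇒ M/Y-M   [M ::= M / Y]
M/Y-M ⇒ Y/Y-M   [M ::= Y]
Y/Y-M ⇒ v/Y-M   [Y ::= v]
v/Y-M ⇒ v/v-M   [Y ::= v]
v/v-M ⇒ v/v-Y   [M ::= Y]
v/v-Y ⇒ v/v-v   [Y ::= v]

S ⇒ S-M ⇒ M-M ⇒ M/Y-M ⇒ Y/Y-M ⇒ v/Y-M ⇒ v/v-M ⇒ v/v-Y ⇒ v/v-v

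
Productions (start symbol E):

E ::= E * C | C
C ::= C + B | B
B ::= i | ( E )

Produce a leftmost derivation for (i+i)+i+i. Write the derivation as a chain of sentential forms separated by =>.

E => C   [E ::= C]
C => C+B   [C ::= C + B]
C+B => C+B+B   [C ::= C + B]
C+B+B => B+B+B   [C ::= B]
B+B+B => (E)+B+B   [B ::= ( E )]
(E)+B+B => (C)+B+B   [E ::= C]
(C)+B+B => (C+B)+B+B   [C ::= C + B]
(C+B)+B+B => (B+B)+B+B   [C ::= B]
(B+B)+B+B => (i+B)+B+B   [B ::= i]
(i+B)+B+B => (i+i)+B+B   [B ::= i]
(i+i)+B+B => (i+i)+i+B   [B ::= i]
(i+i)+i+B => (i+i)+i+i   [B ::= i]

E => C => C+B => C+B+B => B+B+B => (E)+B+B => (C)+B+B => (C+B)+B+B => (B+B)+B+B => (i+B)+B+B => (i+i)+B+B => (i+i)+i+B => (i+i)+i+i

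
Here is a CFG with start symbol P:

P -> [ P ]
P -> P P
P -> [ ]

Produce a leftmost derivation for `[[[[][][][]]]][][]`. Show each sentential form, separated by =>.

P => PP => PPP => [P]PP => [[P]]PP => [[[P]]]PP => [[[PP]]]PP => [[[PPP]]]PP => [[[PPPP]]]PP => [[[[]PPP]]]PP => [[[[][]PP]]]PP => [[[[][][]P]]]PP => [[[[][][][]]]]PP => [[[[][][][]]]][]P => [[[[][][][]]]][][]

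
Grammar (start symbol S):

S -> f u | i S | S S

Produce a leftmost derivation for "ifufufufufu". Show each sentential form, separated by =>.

S => SS => SSS => SSSS => SSSSS => iSSSSS => ifuSSSS => ifufuSSS => ifufufuSS => ifufufufuS => ifufufufufu

S => SS   [S -> S S]
SS => SSS   [S -> S S]
SSS => SSSS   [S -> S S]
SSSS => SSSSS   [S -> S S]
SSSSS => iSSSSS   [S -> i S]
iSSSSS => ifuSSSS   [S -> f u]
ifuSSSS => ifufuSSS   [S -> f u]
ifufuSSS => ifufufuSS   [S -> f u]
ifufufuSS => ifufufufuS   [S -> f u]
ifufufufuS => ifufufufufu   [S -> f u]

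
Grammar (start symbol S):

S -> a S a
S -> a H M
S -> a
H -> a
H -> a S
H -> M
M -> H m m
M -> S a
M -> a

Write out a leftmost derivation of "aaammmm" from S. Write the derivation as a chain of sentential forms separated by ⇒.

S ⇒ aHM   [S -> a H M]
aHM ⇒ aMM   [H -> M]
aMM ⇒ aaM   [M -> a]
aaM ⇒ aaHmm   [M -> H m m]
aaHmm ⇒ aaMmm   [H -> M]
aaMmm ⇒ aaHmmmm   [M -> H m m]
aaHmmmm ⇒ aaammmm   [H -> a]

S⇒aHM⇒aMM⇒aaM⇒aaHmm⇒aaMmm⇒aaHmmmm⇒aaammmm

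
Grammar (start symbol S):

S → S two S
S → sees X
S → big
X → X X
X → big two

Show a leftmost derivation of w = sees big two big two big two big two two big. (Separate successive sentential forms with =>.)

S => S two S => sees X two S => sees X X two S => sees big two X two S => sees big two X X two S => sees big two X X X two S => sees big two big two X X two S => sees big two big two big two X two S => sees big two big two big two big two two S => sees big two big two big two big two two big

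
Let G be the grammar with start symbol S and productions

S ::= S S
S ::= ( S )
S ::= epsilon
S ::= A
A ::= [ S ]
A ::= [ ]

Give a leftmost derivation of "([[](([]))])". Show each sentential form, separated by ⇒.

S⇒(S)⇒(A)⇒([S])⇒([SS])⇒([AS])⇒([[]S])⇒([[](S)])⇒([[]((S))])⇒([[]((A))])⇒([[](([]))])

S ⇒ (S)   [S ::= ( S )]
(S) ⇒ (A)   [S ::= A]
(A) ⇒ ([S])   [A ::= [ S ]]
([S]) ⇒ ([SS])   [S ::= S S]
([SS]) ⇒ ([AS])   [S ::= A]
([AS]) ⇒ ([[]S])   [A ::= [ ]]
([[]S]) ⇒ ([[](S)])   [S ::= ( S )]
([[](S)]) ⇒ ([[]((S))])   [S ::= ( S )]
([[]((S))]) ⇒ ([[]((A))])   [S ::= A]
([[]((A))]) ⇒ ([[](([]))])   [A ::= [ ]]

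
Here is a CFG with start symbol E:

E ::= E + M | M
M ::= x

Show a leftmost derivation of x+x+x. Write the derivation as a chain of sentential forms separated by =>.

E => E+M => E+M+M => M+M+M => x+M+M => x+x+M => x+x+x

E => E+M   [E ::= E + M]
E+M => E+M+M   [E ::= E + M]
E+M+M => M+M+M   [E ::= M]
M+M+M => x+M+M   [M ::= x]
x+M+M => x+x+M   [M ::= x]
x+x+M => x+x+x   [M ::= x]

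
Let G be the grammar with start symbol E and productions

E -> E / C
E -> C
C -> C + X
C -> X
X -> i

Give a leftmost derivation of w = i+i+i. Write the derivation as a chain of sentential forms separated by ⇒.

E⇒C⇒C+X⇒C+X+X⇒X+X+X⇒i+X+X⇒i+i+X⇒i+i+i

E ⇒ C   [E -> C]
C ⇒ C+X   [C -> C + X]
C+X ⇒ C+X+X   [C -> C + X]
C+X+X ⇒ X+X+X   [C -> X]
X+X+X ⇒ i+X+X   [X -> i]
i+X+X ⇒ i+i+X   [X -> i]
i+i+X ⇒ i+i+i   [X -> i]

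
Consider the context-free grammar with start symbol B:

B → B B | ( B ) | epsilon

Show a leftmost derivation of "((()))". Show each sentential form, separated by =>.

B => BB => (B)B => ((B))B => (((B)))B => ((()))B => ((()))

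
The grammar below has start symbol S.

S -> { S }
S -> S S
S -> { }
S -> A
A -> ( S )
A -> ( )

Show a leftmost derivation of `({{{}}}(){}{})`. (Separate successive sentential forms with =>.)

S => A => (S) => (SS) => (SSS) => (SSSS) => ({S}SSS) => ({{S}}SSS) => ({{{}}}SSS) => ({{{}}}ASS) => ({{{}}}()SS) => ({{{}}}(){}S) => ({{{}}}(){}{})

S => A   [S -> A]
A => (S)   [A -> ( S )]
(S) => (SS)   [S -> S S]
(SS) => (SSS)   [S -> S S]
(SSS) => (SSSS)   [S -> S S]
(SSSS) => ({S}SSS)   [S -> { S }]
({S}SSS) => ({{S}}SSS)   [S -> { S }]
({{S}}SSS) => ({{{}}}SSS)   [S -> { }]
({{{}}}SSS) => ({{{}}}ASS)   [S -> A]
({{{}}}ASS) => ({{{}}}()SS)   [A -> ( )]
({{{}}}()SS) => ({{{}}}(){}S)   [S -> { }]
({{{}}}(){}S) => ({{{}}}(){}{})   [S -> { }]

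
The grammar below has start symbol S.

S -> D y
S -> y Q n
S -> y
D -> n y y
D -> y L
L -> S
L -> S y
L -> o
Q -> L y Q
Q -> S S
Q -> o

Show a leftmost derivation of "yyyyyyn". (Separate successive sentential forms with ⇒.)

S ⇒ yQn ⇒ ySSn ⇒ yDySn ⇒ yyLySn ⇒ yySyySn ⇒ yyyyySn ⇒ yyyyyyn

S ⇒ yQn   [S -> y Q n]
yQn ⇒ ySSn   [Q -> S S]
ySSn ⇒ yDySn   [S -> D y]
yDySn ⇒ yyLySn   [D -> y L]
yyLySn ⇒ yySyySn   [L -> S y]
yySyySn ⇒ yyyyySn   [S -> y]
yyyyySn ⇒ yyyyyyn   [S -> y]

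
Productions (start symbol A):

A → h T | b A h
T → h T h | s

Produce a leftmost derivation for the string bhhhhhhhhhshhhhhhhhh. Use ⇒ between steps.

A ⇒ bAh   [A → b A h]
bAh ⇒ bhTh   [A → h T]
bhTh ⇒ bhhThh   [T → h T h]
bhhThh ⇒ bhhhThhh   [T → h T h]
bhhhThhh ⇒ bhhhhThhhh   [T → h T h]
bhhhhThhhh ⇒ bhhhhhThhhhh   [T → h T h]
bhhhhhThhhhh ⇒ bhhhhhhThhhhhh   [T → h T h]
bhhhhhhThhhhhh ⇒ bhhhhhhhThhhhhhh   [T → h T h]
bhhhhhhhThhhhhhh ⇒ bhhhhhhhhThhhhhhhh   [T → h T h]
bhhhhhhhhThhhhhhhh ⇒ bhhhhhhhhhThhhhhhhhh   [T → h T h]
bhhhhhhhhhThhhhhhhhh ⇒ bhhhhhhhhhshhhhhhhhh   [T → s]

A⇒bAh⇒bhTh⇒bhhThh⇒bhhhThhh⇒bhhhhThhhh⇒bhhhhhThhhhh⇒bhhhhhhThhhhhh⇒bhhhhhhhThhhhhhh⇒bhhhhhhhhThhhhhhhh⇒bhhhhhhhhhThhhhhhhhh⇒bhhhhhhhhhshhhhhhhhh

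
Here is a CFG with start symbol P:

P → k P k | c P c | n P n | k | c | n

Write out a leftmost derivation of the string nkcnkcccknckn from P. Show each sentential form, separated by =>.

P => nPn => nkPkn => nkcPckn => nkcnPnckn => nkcnkPknckn => nkcnkcPcknckn => nkcnkcccknckn

P => nPn   [P → n P n]
nPn => nkPkn   [P → k P k]
nkPkn => nkcPckn   [P → c P c]
nkcPckn => nkcnPnckn   [P → n P n]
nkcnPnckn => nkcnkPknckn   [P → k P k]
nkcnkPknckn => nkcnkcPcknckn   [P → c P c]
nkcnkcPcknckn => nkcnkcccknckn   [P → c]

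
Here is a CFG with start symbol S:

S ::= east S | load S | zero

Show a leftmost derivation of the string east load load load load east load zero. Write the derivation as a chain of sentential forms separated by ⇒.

S ⇒ east S ⇒ east load S ⇒ east load load S ⇒ east load load load S ⇒ east load load load load S ⇒ east load load load load east S ⇒ east load load load load east load S ⇒ east load load load load east load zero

S ⇒ east S   [S ::= east S]
east S ⇒ east load S   [S ::= load S]
east load S ⇒ east load load S   [S ::= load S]
east load load S ⇒ east load load load S   [S ::= load S]
east load load load S ⇒ east load load load load S   [S ::= load S]
east load load load load S ⇒ east load load load load east S   [S ::= east S]
east load load load load east S ⇒ east load load load load east load S   [S ::= load S]
east load load load load east load S ⇒ east load load load load east load zero   [S ::= zero]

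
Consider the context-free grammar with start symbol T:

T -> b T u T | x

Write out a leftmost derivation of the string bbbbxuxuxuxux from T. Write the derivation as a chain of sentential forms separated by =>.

T => bTuT   [T -> b T u T]
bTuT => bbTuTuT   [T -> b T u T]
bbTuTuT => bbbTuTuTuT   [T -> b T u T]
bbbTuTuTuT => bbbbTuTuTuTuT   [T -> b T u T]
bbbbTuTuTuTuT => bbbbxuTuTuTuT   [T -> x]
bbbbxuTuTuTuT => bbbbxuxuTuTuT   [T -> x]
bbbbxuxuTuTuT => bbbbxuxuxuTuT   [T -> x]
bbbbxuxuxuTuT => bbbbxuxuxuxuT   [T -> x]
bbbbxuxuxuxuT => bbbbxuxuxuxux   [T -> x]

T => bTuT => bbTuTuT => bbbTuTuTuT => bbbbTuTuTuTuT => bbbbxuTuTuTuT => bbbbxuxuTuTuT => bbbbxuxuxuTuT => bbbbxuxuxuxuT => bbbbxuxuxuxux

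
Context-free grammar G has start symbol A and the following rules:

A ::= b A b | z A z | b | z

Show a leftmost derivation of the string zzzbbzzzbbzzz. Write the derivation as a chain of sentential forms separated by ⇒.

A ⇒ zAz ⇒ zzAzz ⇒ zzzAzzz ⇒ zzzbAbzzz ⇒ zzzbbAbbzzz ⇒ zzzbbzAzbbzzz ⇒ zzzbbzzzbbzzz

A ⇒ zAz   [A ::= z A z]
zAz ⇒ zzAzz   [A ::= z A z]
zzAzz ⇒ zzzAzzz   [A ::= z A z]
zzzAzzz ⇒ zzzbAbzzz   [A ::= b A b]
zzzbAbzzz ⇒ zzzbbAbbzzz   [A ::= b A b]
zzzbbAbbzzz ⇒ zzzbbzAzbbzzz   [A ::= z A z]
zzzbbzAzbbzzz ⇒ zzzbbzzzbbzzz   [A ::= z]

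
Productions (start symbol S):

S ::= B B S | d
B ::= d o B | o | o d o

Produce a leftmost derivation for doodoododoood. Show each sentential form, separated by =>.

S => BBS   [S ::= B B S]
BBS => doBBS   [B ::= d o B]
doBBS => doodoBS   [B ::= o d o]
doodoBS => doodoodoS   [B ::= o d o]
doodoodoS => doodoodoBBS   [S ::= B B S]
doodoodoBBS => doodoododoBBS   [B ::= d o B]
doodoododoBBS => doodoododooBS   [B ::= o]
doodoododooBS => doodoododoooS   [B ::= o]
doodoododoooS => doodoododoood   [S ::= d]

S => BBS => doBBS => doodoBS => doodoodoS => doodoodoBBS => doodoododoBBS => doodoododooBS => doodoododoooS => doodoododoood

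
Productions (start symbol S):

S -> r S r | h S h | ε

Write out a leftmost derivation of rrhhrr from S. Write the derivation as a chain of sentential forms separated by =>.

S => rSr => rrSrr => rrhShrr => rrhhrr

S => rSr   [S -> r S r]
rSr => rrSrr   [S -> r S r]
rrSrr => rrhShrr   [S -> h S h]
rrhShrr => rrhhrr   [S -> ε]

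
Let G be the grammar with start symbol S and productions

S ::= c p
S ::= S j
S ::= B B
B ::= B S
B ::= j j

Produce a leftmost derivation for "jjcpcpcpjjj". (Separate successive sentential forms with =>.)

S => Sj   [S ::= S j]
Sj => BBj   [S ::= B B]
BBj => BSBj   [B ::= B S]
BSBj => BSSBj   [B ::= B S]
BSSBj => BSSSBj   [B ::= B S]
BSSSBj => jjSSSBj   [B ::= j j]
jjSSSBj => jjcpSSBj   [S ::= c p]
jjcpSSBj => jjcpcpSBj   [S ::= c p]
jjcpcpSBj => jjcpcpcpBj   [S ::= c p]
jjcpcpcpBj => jjcpcpcpjjj   [B ::= j j]

S => Sj => BBj => BSBj => BSSBj => BSSSBj => jjSSSBj => jjcpSSBj => jjcpcpSBj => jjcpcpcpBj => jjcpcpcpjjj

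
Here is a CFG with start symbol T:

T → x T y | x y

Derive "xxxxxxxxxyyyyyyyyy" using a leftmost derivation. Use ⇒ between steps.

T⇒xTy⇒xxTyy⇒xxxTyyy⇒xxxxTyyyy⇒xxxxxTyyyyy⇒xxxxxxTyyyyyy⇒xxxxxxxTyyyyyyy⇒xxxxxxxxTyyyyyyyy⇒xxxxxxxxxyyyyyyyyy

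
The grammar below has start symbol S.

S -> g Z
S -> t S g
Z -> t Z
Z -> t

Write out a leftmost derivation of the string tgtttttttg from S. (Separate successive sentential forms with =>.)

S=>tSg=>tgZg=>tgtZg=>tgttZg=>tgtttZg=>tgttttZg=>tgtttttZg=>tgttttttZg=>tgtttttttg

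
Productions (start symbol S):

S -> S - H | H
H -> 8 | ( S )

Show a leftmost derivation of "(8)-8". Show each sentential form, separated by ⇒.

S ⇒ S-H   [S -> S - H]
S-H ⇒ H-H   [S -> H]
H-H ⇒ (S)-H   [H -> ( S )]
(S)-H ⇒ (H)-H   [S -> H]
(H)-H ⇒ (8)-H   [H -> 8]
(8)-H ⇒ (8)-8   [H -> 8]

S ⇒ S-H ⇒ H-H ⇒ (S)-H ⇒ (H)-H ⇒ (8)-H ⇒ (8)-8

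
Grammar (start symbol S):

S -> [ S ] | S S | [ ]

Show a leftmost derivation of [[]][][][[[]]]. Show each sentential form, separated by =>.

S => SS => SSS => SSSS => [S]SSS => [[]]SSS => [[]][]SS => [[]][][]S => [[]][][][S] => [[]][][][[S]] => [[]][][][[[]]]

S => SS   [S -> S S]
SS => SSS   [S -> S S]
SSS => SSSS   [S -> S S]
SSSS => [S]SSS   [S -> [ S ]]
[S]SSS => [[]]SSS   [S -> [ ]]
[[]]SSS => [[]][]SS   [S -> [ ]]
[[]][]SS => [[]][][]S   [S -> [ ]]
[[]][][]S => [[]][][][S]   [S -> [ S ]]
[[]][][][S] => [[]][][][[S]]   [S -> [ S ]]
[[]][][][[S]] => [[]][][][[[]]]   [S -> [ ]]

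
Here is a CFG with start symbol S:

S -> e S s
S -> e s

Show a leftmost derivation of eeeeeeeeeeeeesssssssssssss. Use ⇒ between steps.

S ⇒ eSs   [S -> e S s]
eSs ⇒ eeSss   [S -> e S s]
eeSss ⇒ eeeSsss   [S -> e S s]
eeeSsss ⇒ eeeeSssss   [S -> e S s]
eeeeSssss ⇒ eeeeeSsssss   [S -> e S s]
eeeeeSsssss ⇒ eeeeeeSssssss   [S -> e S s]
eeeeeeSssssss ⇒ eeeeeeeSsssssss   [S -> e S s]
eeeeeeeSsssssss ⇒ eeeeeeeeSssssssss   [S -> e S s]
eeeeeeeeSssssssss ⇒ eeeeeeeeeSsssssssss   [S -> e S s]
eeeeeeeeeSsssssssss ⇒ eeeeeeeeeeSssssssssss   [S -> e S s]
eeeeeeeeeeSssssssssss ⇒ eeeeeeeeeeeSsssssssssss   [S -> e S s]
eeeeeeeeeeeSsssssssssss ⇒ eeeeeeeeeeeeSssssssssssss   [S -> e S s]
eeeeeeeeeeeeSssssssssssss ⇒ eeeeeeeeeeeeesssssssssssss   [S -> e s]

S ⇒ eSs ⇒ eeSss ⇒ eeeSsss ⇒ eeeeSssss ⇒ eeeeeSsssss ⇒ eeeeeeSssssss ⇒ eeeeeeeSsssssss ⇒ eeeeeeeeSssssssss ⇒ eeeeeeeeeSsssssssss ⇒ eeeeeeeeeeSssssssssss ⇒ eeeeeeeeeeeSsssssssssss ⇒ eeeeeeeeeeeeSssssssssssss ⇒ eeeeeeeeeeeeesssssssssssss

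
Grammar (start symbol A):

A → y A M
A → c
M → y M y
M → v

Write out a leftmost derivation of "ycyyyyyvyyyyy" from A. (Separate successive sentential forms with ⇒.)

A ⇒ yAM ⇒ ycM ⇒ ycyMy ⇒ ycyyMyy ⇒ ycyyyMyyy ⇒ ycyyyyMyyyy ⇒ ycyyyyyMyyyyy ⇒ ycyyyyyvyyyyy

A ⇒ yAM   [A → y A M]
yAM ⇒ ycM   [A → c]
ycM ⇒ ycyMy   [M → y M y]
ycyMy ⇒ ycyyMyy   [M → y M y]
ycyyMyy ⇒ ycyyyMyyy   [M → y M y]
ycyyyMyyy ⇒ ycyyyyMyyyy   [M → y M y]
ycyyyyMyyyy ⇒ ycyyyyyMyyyyy   [M → y M y]
ycyyyyyMyyyyy ⇒ ycyyyyyvyyyyy   [M → v]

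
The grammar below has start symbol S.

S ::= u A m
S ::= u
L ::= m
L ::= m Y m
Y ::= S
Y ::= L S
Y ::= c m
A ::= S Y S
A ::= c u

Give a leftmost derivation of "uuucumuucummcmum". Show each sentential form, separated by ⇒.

S⇒uAm⇒uSYSm⇒uuAmYSm⇒uuSYSmYSm⇒uuuAmYSmYSm⇒uuucumYSmYSm⇒uuucumSSmYSm⇒uuucumuSmYSm⇒uuucumuuAmmYSm⇒uuucumuucummYSm⇒uuucumuucummcmSm⇒uuucumuucummcmum

S ⇒ uAm   [S ::= u A m]
uAm ⇒ uSYSm   [A ::= S Y S]
uSYSm ⇒ uuAmYSm   [S ::= u A m]
uuAmYSm ⇒ uuSYSmYSm   [A ::= S Y S]
uuSYSmYSm ⇒ uuuAmYSmYSm   [S ::= u A m]
uuuAmYSmYSm ⇒ uuucumYSmYSm   [A ::= c u]
uuucumYSmYSm ⇒ uuucumSSmYSm   [Y ::= S]
uuucumSSmYSm ⇒ uuucumuSmYSm   [S ::= u]
uuucumuSmYSm ⇒ uuucumuuAmmYSm   [S ::= u A m]
uuucumuuAmmYSm ⇒ uuucumuucummYSm   [A ::= c u]
uuucumuucummYSm ⇒ uuucumuucummcmSm   [Y ::= c m]
uuucumuucummcmSm ⇒ uuucumuucummcmum   [S ::= u]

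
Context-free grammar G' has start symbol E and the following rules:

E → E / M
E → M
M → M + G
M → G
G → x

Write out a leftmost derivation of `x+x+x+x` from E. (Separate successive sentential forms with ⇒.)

E ⇒ M   [E → M]
M ⇒ M+G   [M → M + G]
M+G ⇒ M+G+G   [M → M + G]
M+G+G ⇒ M+G+G+G   [M → M + G]
M+G+G+G ⇒ G+G+G+G   [M → G]
G+G+G+G ⇒ x+G+G+G   [G → x]
x+G+G+G ⇒ x+x+G+G   [G → x]
x+x+G+G ⇒ x+x+x+G   [G → x]
x+x+x+G ⇒ x+x+x+x   [G → x]

E ⇒ M ⇒ M+G ⇒ M+G+G ⇒ M+G+G+G ⇒ G+G+G+G ⇒ x+G+G+G ⇒ x+x+G+G ⇒ x+x+x+G ⇒ x+x+x+x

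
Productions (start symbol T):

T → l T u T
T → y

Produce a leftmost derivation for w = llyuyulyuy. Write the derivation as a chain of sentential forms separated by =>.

T => lTuT => llTuTuT => llyuTuT => llyuyuT => llyuyulTuT => llyuyulyuT => llyuyulyuy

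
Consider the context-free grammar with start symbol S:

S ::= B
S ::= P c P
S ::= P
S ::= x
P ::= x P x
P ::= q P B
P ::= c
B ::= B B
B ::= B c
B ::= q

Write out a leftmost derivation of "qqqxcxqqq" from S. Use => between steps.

S => P => qPB => qqPBB => qqqPBBB => qqqxPxBBB => qqqxcxBBB => qqqxcxqBB => qqqxcxqqB => qqqxcxqqq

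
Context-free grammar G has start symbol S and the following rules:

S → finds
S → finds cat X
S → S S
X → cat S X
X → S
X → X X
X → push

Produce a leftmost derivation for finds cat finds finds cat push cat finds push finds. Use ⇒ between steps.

S ⇒ finds cat X   [S → finds cat X]
finds cat X ⇒ finds cat S   [X → S]
finds cat S ⇒ finds cat S S   [S → S S]
finds cat S S ⇒ finds cat S S S   [S → S S]
finds cat S S S ⇒ finds cat finds S S   [S → finds]
finds cat finds S S ⇒ finds cat finds finds cat X S   [S → finds cat X]
finds cat finds finds cat X S ⇒ finds cat finds finds cat X X S   [X → X X]
finds cat finds finds cat X X S ⇒ finds cat finds finds cat push X S   [X → push]
finds cat finds finds cat push X S ⇒ finds cat finds finds cat push cat S X S   [X → cat S X]
finds cat finds finds cat push cat S X S ⇒ finds cat finds finds cat push cat finds X S   [S → finds]
finds cat finds finds cat push cat finds X S ⇒ finds cat finds finds cat push cat finds push S   [X → push]
finds cat finds finds cat push cat finds push S ⇒ finds cat finds finds cat push cat finds push finds   [S → finds]

S ⇒ finds cat X ⇒ finds cat S ⇒ finds cat S S ⇒ finds cat S S S ⇒ finds cat finds S S ⇒ finds cat finds finds cat X S ⇒ finds cat finds finds cat X X S ⇒ finds cat finds finds cat push X S ⇒ finds cat finds finds cat push cat S X S ⇒ finds cat finds finds cat push cat finds X S ⇒ finds cat finds finds cat push cat finds push S ⇒ finds cat finds finds cat push cat finds push finds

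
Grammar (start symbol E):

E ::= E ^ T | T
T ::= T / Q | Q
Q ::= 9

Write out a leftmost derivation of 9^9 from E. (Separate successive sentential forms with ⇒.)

E ⇒ E^T ⇒ T^T ⇒ Q^T ⇒ 9^T ⇒ 9^Q ⇒ 9^9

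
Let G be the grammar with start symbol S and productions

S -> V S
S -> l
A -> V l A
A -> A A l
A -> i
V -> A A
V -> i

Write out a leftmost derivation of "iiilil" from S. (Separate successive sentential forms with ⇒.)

S ⇒ VS ⇒ iS ⇒ iVS ⇒ iAAS ⇒ iAAlAS ⇒ iiAlAS ⇒ iiilAS ⇒ iiiliS ⇒ iiilil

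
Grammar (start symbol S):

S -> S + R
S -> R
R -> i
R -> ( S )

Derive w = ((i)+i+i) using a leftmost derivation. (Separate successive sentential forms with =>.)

S => R => (S) => (S+R) => (S+R+R) => (R+R+R) => ((S)+R+R) => ((R)+R+R) => ((i)+R+R) => ((i)+i+R) => ((i)+i+i)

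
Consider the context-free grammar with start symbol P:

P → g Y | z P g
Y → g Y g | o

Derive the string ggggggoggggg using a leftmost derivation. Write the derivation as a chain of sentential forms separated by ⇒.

P ⇒ gY ⇒ ggYg ⇒ gggYgg ⇒ ggggYggg ⇒ gggggYgggg ⇒ ggggggYggggg ⇒ ggggggoggggg

P ⇒ gY   [P → g Y]
gY ⇒ ggYg   [Y → g Y g]
ggYg ⇒ gggYgg   [Y → g Y g]
gggYgg ⇒ ggggYggg   [Y → g Y g]
ggggYggg ⇒ gggggYgggg   [Y → g Y g]
gggggYgggg ⇒ ggggggYggggg   [Y → g Y g]
ggggggYggggg ⇒ ggggggoggggg   [Y → o]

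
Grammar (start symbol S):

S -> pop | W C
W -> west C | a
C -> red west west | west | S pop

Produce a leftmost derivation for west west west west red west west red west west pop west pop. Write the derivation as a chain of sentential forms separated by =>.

S => W C => west C C => west west C => west west S pop => west west W C pop => west west west C C pop => west west west S pop C pop => west west west W C pop C pop => west west west west C C pop C pop => west west west west red west west C pop C pop => west west west west red west west red west west pop C pop => west west west west red west west red west west pop west pop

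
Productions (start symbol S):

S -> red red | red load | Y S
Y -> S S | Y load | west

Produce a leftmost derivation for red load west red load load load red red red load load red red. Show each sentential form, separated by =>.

S => Y S => Y load S => S S load S => Y S S load S => Y load S S load S => Y load load S S load S => S S load load S S load S => red load S load load S S load S => red load Y S load load S S load S => red load west S load load S S load S => red load west red load load load S S load S => red load west red load load load red red S load S => red load west red load load load red red red load load S => red load west red load load load red red red load load red red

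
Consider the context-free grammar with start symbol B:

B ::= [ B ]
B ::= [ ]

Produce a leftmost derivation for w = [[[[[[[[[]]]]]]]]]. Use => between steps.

B=>[B]=>[[B]]=>[[[B]]]=>[[[[B]]]]=>[[[[[B]]]]]=>[[[[[[B]]]]]]=>[[[[[[[B]]]]]]]=>[[[[[[[[B]]]]]]]]=>[[[[[[[[[]]]]]]]]]

B => [B]   [B ::= [ B ]]
[B] => [[B]]   [B ::= [ B ]]
[[B]] => [[[B]]]   [B ::= [ B ]]
[[[B]]] => [[[[B]]]]   [B ::= [ B ]]
[[[[B]]]] => [[[[[B]]]]]   [B ::= [ B ]]
[[[[[B]]]]] => [[[[[[B]]]]]]   [B ::= [ B ]]
[[[[[[B]]]]]] => [[[[[[[B]]]]]]]   [B ::= [ B ]]
[[[[[[[B]]]]]]] => [[[[[[[[B]]]]]]]]   [B ::= [ B ]]
[[[[[[[[B]]]]]]]] => [[[[[[[[[]]]]]]]]]   [B ::= [ ]]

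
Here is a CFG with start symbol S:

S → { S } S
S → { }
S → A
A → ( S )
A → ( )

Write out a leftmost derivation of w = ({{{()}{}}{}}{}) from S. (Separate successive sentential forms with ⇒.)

S ⇒ A ⇒ (S) ⇒ ({S}S) ⇒ ({{S}S}S) ⇒ ({{{S}S}S}S) ⇒ ({{{A}S}S}S) ⇒ ({{{()}S}S}S) ⇒ ({{{()}{}}S}S) ⇒ ({{{()}{}}{}}S) ⇒ ({{{()}{}}{}}{})

S ⇒ A   [S → A]
A ⇒ (S)   [A → ( S )]
(S) ⇒ ({S}S)   [S → { S } S]
({S}S) ⇒ ({{S}S}S)   [S → { S } S]
({{S}S}S) ⇒ ({{{S}S}S}S)   [S → { S } S]
({{{S}S}S}S) ⇒ ({{{A}S}S}S)   [S → A]
({{{A}S}S}S) ⇒ ({{{()}S}S}S)   [A → ( )]
({{{()}S}S}S) ⇒ ({{{()}{}}S}S)   [S → { }]
({{{()}{}}S}S) ⇒ ({{{()}{}}{}}S)   [S → { }]
({{{()}{}}{}}S) ⇒ ({{{()}{}}{}}{})   [S → { }]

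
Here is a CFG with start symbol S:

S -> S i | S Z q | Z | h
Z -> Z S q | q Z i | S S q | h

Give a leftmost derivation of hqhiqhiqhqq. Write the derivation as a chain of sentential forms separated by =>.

S => SZq   [S -> S Z q]
SZq => hZq   [S -> h]
hZq => hSSqq   [Z -> S S q]
hSSqq => hSZqSqq   [S -> S Z q]
hSZqSqq => hZZqSqq   [S -> Z]
hZZqSqq => hqZiZqSqq   [Z -> q Z i]
hqZiZqSqq => hqhiZqSqq   [Z -> h]
hqhiZqSqq => hqhiqZiqSqq   [Z -> q Z i]
hqhiqZiqSqq => hqhiqhiqSqq   [Z -> h]
hqhiqhiqSqq => hqhiqhiqhqq   [S -> h]

S=>SZq=>hZq=>hSSqq=>hSZqSqq=>hZZqSqq=>hqZiZqSqq=>hqhiZqSqq=>hqhiqZiqSqq=>hqhiqhiqSqq=>hqhiqhiqhqq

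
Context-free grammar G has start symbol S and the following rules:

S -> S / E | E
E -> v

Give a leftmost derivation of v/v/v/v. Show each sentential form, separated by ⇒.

S ⇒ S/E ⇒ S/E/E ⇒ S/E/E/E ⇒ E/E/E/E ⇒ v/E/E/E ⇒ v/v/E/E ⇒ v/v/v/E ⇒ v/v/v/v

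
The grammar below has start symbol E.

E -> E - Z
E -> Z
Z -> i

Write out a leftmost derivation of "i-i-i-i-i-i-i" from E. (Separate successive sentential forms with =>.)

E => E-Z => E-Z-Z => E-Z-Z-Z => E-Z-Z-Z-Z => E-Z-Z-Z-Z-Z => E-Z-Z-Z-Z-Z-Z => Z-Z-Z-Z-Z-Z-Z => i-Z-Z-Z-Z-Z-Z => i-i-Z-Z-Z-Z-Z => i-i-i-Z-Z-Z-Z => i-i-i-i-Z-Z-Z => i-i-i-i-i-Z-Z => i-i-i-i-i-i-Z => i-i-i-i-i-i-i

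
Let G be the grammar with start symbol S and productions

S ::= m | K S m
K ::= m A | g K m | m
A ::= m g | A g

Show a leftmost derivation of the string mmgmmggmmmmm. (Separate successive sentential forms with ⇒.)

S ⇒ KSm ⇒ mASm ⇒ mmgSm ⇒ mmgKSmm ⇒ mmgmASmm ⇒ mmgmAgSmm ⇒ mmgmmggSmm ⇒ mmgmmggKSmmm ⇒ mmgmmggmSmmm ⇒ mmgmmggmmmmm

S ⇒ KSm   [S ::= K S m]
KSm ⇒ mASm   [K ::= m A]
mASm ⇒ mmgSm   [A ::= m g]
mmgSm ⇒ mmgKSmm   [S ::= K S m]
mmgKSmm ⇒ mmgmASmm   [K ::= m A]
mmgmASmm ⇒ mmgmAgSmm   [A ::= A g]
mmgmAgSmm ⇒ mmgmmggSmm   [A ::= m g]
mmgmmggSmm ⇒ mmgmmggKSmmm   [S ::= K S m]
mmgmmggKSmmm ⇒ mmgmmggmSmmm   [K ::= m]
mmgmmggmSmmm ⇒ mmgmmggmmmmm   [S ::= m]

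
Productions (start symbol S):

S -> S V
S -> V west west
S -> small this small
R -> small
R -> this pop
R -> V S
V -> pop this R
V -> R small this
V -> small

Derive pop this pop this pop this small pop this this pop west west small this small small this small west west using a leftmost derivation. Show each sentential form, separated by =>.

S => V west west   [S -> V west west]
V west west => pop this R west west   [V -> pop this R]
pop this R west west => pop this V S west west   [R -> V S]
pop this V S west west => pop this pop this R S west west   [V -> pop this R]
pop this pop this R S west west => pop this pop this V S S west west   [R -> V S]
pop this pop this V S S west west => pop this pop this pop this R S S west west   [V -> pop this R]
pop this pop this pop this R S S west west => pop this pop this pop this V S S S west west   [R -> V S]
pop this pop this pop this V S S S west west => pop this pop this pop this small S S S west west   [V -> small]
pop this pop this pop this small S S S west west => pop this pop this pop this small V west west S S west west   [S -> V west west]
pop this pop this pop this small V west west S S west west => pop this pop this pop this small pop this R west west S S west west   [V -> pop this R]
pop this pop this pop this small pop this R west west S S west west => pop this pop this pop this small pop this this pop west west S S west west   [R -> this pop]
pop this pop this pop this small pop this this pop west west S S west west => pop this pop this pop this small pop this this pop west west small this small S west west   [S -> small this small]
pop this pop this pop this small pop this this pop west west small this small S west west => pop this pop this pop this small pop this this pop west west small this small small this small west west   [S -> small this small]

S => V west west => pop this R west west => pop this V S west west => pop this pop this R S west west => pop this pop this V S S west west => pop this pop this pop this R S S west west => pop this pop this pop this V S S S west west => pop this pop this pop this small S S S west west => pop this pop this pop this small V west west S S west west => pop this pop this pop this small pop this R west west S S west west => pop this pop this pop this small pop this this pop west west S S west west => pop this pop this pop this small pop this this pop west west small this small S west west => pop this pop this pop this small pop this this pop west west small this small small this small west west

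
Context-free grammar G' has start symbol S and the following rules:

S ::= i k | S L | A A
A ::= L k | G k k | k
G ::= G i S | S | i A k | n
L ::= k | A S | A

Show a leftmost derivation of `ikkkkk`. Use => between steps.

S => SL => SLL => SLLL => SLLLL => ikLLLL => ikkLLL => ikkkLL => ikkkkL => ikkkkk

S => SL   [S ::= S L]
SL => SLL   [S ::= S L]
SLL => SLLL   [S ::= S L]
SLLL => SLLLL   [S ::= S L]
SLLLL => ikLLLL   [S ::= i k]
ikLLLL => ikkLLL   [L ::= k]
ikkLLL => ikkkLL   [L ::= k]
ikkkLL => ikkkkL   [L ::= k]
ikkkkL => ikkkkk   [L ::= k]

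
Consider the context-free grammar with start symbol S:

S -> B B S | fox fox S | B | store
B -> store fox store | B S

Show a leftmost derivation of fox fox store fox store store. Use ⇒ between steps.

S ⇒ fox fox S ⇒ fox fox B ⇒ fox fox B S ⇒ fox fox store fox store S ⇒ fox fox store fox store store

S ⇒ fox fox S   [S -> fox fox S]
fox fox S ⇒ fox fox B   [S -> B]
fox fox B ⇒ fox fox B S   [B -> B S]
fox fox B S ⇒ fox fox store fox store S   [B -> store fox store]
fox fox store fox store S ⇒ fox fox store fox store store   [S -> store]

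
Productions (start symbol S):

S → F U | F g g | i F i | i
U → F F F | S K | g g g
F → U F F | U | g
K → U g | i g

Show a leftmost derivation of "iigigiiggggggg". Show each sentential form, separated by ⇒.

S⇒FU⇒UFFU⇒SKFFU⇒iKFFU⇒iigFFU⇒iigUFFFU⇒iigSKFFFU⇒iigiFiKFFFU⇒iigigiKFFFU⇒iigigiigFFFU⇒iigigiiggFFU⇒iigigiigggFU⇒iigigiiggggU⇒iigigiiggggggg

S ⇒ FU   [S → F U]
FU ⇒ UFFU   [F → U F F]
UFFU ⇒ SKFFU   [U → S K]
SKFFU ⇒ iKFFU   [S → i]
iKFFU ⇒ iigFFU   [K → i g]
iigFFU ⇒ iigUFFFU   [F → U F F]
iigUFFFU ⇒ iigSKFFFU   [U → S K]
iigSKFFFU ⇒ iigiFiKFFFU   [S → i F i]
iigiFiKFFFU ⇒ iigigiKFFFU   [F → g]
iigigiKFFFU ⇒ iigigiigFFFU   [K → i g]
iigigiigFFFU ⇒ iigigiiggFFU   [F → g]
iigigiiggFFU ⇒ iigigiigggFU   [F → g]
iigigiigggFU ⇒ iigigiiggggU   [F → g]
iigigiiggggU ⇒ iigigiiggggggg   [U → g g g]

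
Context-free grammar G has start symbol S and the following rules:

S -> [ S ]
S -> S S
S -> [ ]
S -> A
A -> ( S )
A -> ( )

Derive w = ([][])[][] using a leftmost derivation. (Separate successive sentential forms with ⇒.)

S ⇒ SS ⇒ SSS ⇒ ASS ⇒ (S)SS ⇒ (SS)SS ⇒ ([]S)SS ⇒ ([][])SS ⇒ ([][])[]S ⇒ ([][])[][]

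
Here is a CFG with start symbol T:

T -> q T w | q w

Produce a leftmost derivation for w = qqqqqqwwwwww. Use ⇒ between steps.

T ⇒ qTw ⇒ qqTww ⇒ qqqTwww ⇒ qqqqTwwww ⇒ qqqqqTwwwww ⇒ qqqqqqwwwwww

T ⇒ qTw   [T -> q T w]
qTw ⇒ qqTww   [T -> q T w]
qqTww ⇒ qqqTwww   [T -> q T w]
qqqTwww ⇒ qqqqTwwww   [T -> q T w]
qqqqTwwww ⇒ qqqqqTwwwww   [T -> q T w]
qqqqqTwwwww ⇒ qqqqqqwwwwww   [T -> q w]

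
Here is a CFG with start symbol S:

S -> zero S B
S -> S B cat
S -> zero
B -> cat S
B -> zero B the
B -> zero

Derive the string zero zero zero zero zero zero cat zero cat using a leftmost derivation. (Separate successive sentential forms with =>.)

S => S B cat => S B cat B cat => zero S B B cat B cat => zero zero S B B B cat B cat => zero zero zero B B B cat B cat => zero zero zero zero B B cat B cat => zero zero zero zero zero B cat B cat => zero zero zero zero zero zero cat B cat => zero zero zero zero zero zero cat zero cat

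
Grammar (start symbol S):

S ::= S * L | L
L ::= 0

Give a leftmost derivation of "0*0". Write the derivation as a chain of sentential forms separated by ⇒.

S ⇒ S*L   [S ::= S * L]
S*L ⇒ L*L   [S ::= L]
L*L ⇒ 0*L   [L ::= 0]
0*L ⇒ 0*0   [L ::= 0]

S ⇒ S*L ⇒ L*L ⇒ 0*L ⇒ 0*0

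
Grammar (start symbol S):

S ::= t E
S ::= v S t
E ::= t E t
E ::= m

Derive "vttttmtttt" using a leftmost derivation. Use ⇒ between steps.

S ⇒ vSt ⇒ vtEt ⇒ vttEtt ⇒ vtttEttt ⇒ vttttEtttt ⇒ vttttmtttt

S ⇒ vSt   [S ::= v S t]
vSt ⇒ vtEt   [S ::= t E]
vtEt ⇒ vttEtt   [E ::= t E t]
vttEtt ⇒ vtttEttt   [E ::= t E t]
vtttEttt ⇒ vttttEtttt   [E ::= t E t]
vttttEtttt ⇒ vttttmtttt   [E ::= m]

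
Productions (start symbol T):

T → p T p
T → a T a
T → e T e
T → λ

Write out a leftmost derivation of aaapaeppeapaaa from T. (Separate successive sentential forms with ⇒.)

T⇒aTa⇒aaTaa⇒aaaTaaa⇒aaapTpaaa⇒aaapaTapaaa⇒aaapaeTeapaaa⇒aaapaepTpeapaaa⇒aaapaeppeapaaa

T ⇒ aTa   [T → a T a]
aTa ⇒ aaTaa   [T → a T a]
aaTaa ⇒ aaaTaaa   [T → a T a]
aaaTaaa ⇒ aaapTpaaa   [T → p T p]
aaapTpaaa ⇒ aaapaTapaaa   [T → a T a]
aaapaTapaaa ⇒ aaapaeTeapaaa   [T → e T e]
aaapaeTeapaaa ⇒ aaapaepTpeapaaa   [T → p T p]
aaapaepTpeapaaa ⇒ aaapaeppeapaaa   [T → λ]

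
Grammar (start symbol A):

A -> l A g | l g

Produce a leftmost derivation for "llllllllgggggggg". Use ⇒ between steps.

A⇒lAg⇒llAgg⇒lllAggg⇒llllAgggg⇒lllllAggggg⇒llllllAgggggg⇒lllllllAggggggg⇒llllllllgggggggg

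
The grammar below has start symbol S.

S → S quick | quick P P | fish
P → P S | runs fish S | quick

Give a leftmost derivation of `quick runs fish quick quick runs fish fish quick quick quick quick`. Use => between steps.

S => S quick => S quick quick => S quick quick quick => quick P P quick quick quick => quick runs fish S P quick quick quick => quick runs fish quick P P P quick quick quick => quick runs fish quick quick P P quick quick quick => quick runs fish quick quick runs fish S P quick quick quick => quick runs fish quick quick runs fish fish P quick quick quick => quick runs fish quick quick runs fish fish quick quick quick quick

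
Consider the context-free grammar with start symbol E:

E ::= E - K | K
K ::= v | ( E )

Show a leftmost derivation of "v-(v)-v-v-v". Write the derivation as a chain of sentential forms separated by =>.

E=>E-K=>E-K-K=>E-K-K-K=>E-K-K-K-K=>K-K-K-K-K=>v-K-K-K-K=>v-(E)-K-K-K=>v-(K)-K-K-K=>v-(v)-K-K-K=>v-(v)-v-K-K=>v-(v)-v-v-K=>v-(v)-v-v-v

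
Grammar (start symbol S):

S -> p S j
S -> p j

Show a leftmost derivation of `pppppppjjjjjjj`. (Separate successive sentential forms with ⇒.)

S⇒pSj⇒ppSjj⇒pppSjjj⇒ppppSjjjj⇒pppppSjjjjj⇒ppppppSjjjjjj⇒pppppppjjjjjjj

S ⇒ pSj   [S -> p S j]
pSj ⇒ ppSjj   [S -> p S j]
ppSjj ⇒ pppSjjj   [S -> p S j]
pppSjjj ⇒ ppppSjjjj   [S -> p S j]
ppppSjjjj ⇒ pppppSjjjjj   [S -> p S j]
pppppSjjjjj ⇒ ppppppSjjjjjj   [S -> p S j]
ppppppSjjjjjj ⇒ pppppppjjjjjjj   [S -> p j]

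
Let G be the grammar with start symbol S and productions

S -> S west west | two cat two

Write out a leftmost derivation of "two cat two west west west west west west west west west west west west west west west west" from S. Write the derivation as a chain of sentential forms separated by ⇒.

S ⇒ S west west ⇒ S west west west west ⇒ S west west west west west west ⇒ S west west west west west west west west ⇒ S west west west west west west west west west west ⇒ S west west west west west west west west west west west west ⇒ S west west west west west west west west west west west west west west ⇒ S west west west west west west west west west west west west west west west west ⇒ two cat two west west west west west west west west west west west west west west west west

S ⇒ S west west   [S -> S west west]
S west west ⇒ S west west west west   [S -> S west west]
S west west west west ⇒ S west west west west west west   [S -> S west west]
S west west west west west west ⇒ S west west west west west west west west   [S -> S west west]
S west west west west west west west west ⇒ S west west west west west west west west west west   [S -> S west west]
S west west west west west west west west west west ⇒ S west west west west west west west west west west west west   [S -> S west west]
S west west west west west west west west west west west west ⇒ S west west west west west west west west west west west west west west   [S -> S west west]
S west west west west west west west west west west west west west west ⇒ S west west west west west west west west west west west west west west west west   [S -> S west west]
S west west west west west west west west west west west west west west west west ⇒ two cat two west west west west west west west west west west west west west west west west   [S -> two cat two]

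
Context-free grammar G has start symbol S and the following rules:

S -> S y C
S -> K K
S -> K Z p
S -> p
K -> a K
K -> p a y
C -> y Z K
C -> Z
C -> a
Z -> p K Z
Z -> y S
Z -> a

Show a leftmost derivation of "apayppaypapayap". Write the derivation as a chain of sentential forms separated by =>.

S => KZp   [S -> K Z p]
KZp => aKZp   [K -> a K]
aKZp => apayZp   [K -> p a y]
apayZp => apaypKZp   [Z -> p K Z]
apaypKZp => apayppayZp   [K -> p a y]
apayppayZp => apayppaypKZp   [Z -> p K Z]
apayppaypKZp => apayppaypaKZp   [K -> a K]
apayppaypaKZp => apayppaypapayZp   [K -> p a y]
apayppaypapayZp => apayppaypapayap   [Z -> a]

S => KZp => aKZp => apayZp => apaypKZp => apayppayZp => apayppaypKZp => apayppaypaKZp => apayppaypapayZp => apayppaypapayap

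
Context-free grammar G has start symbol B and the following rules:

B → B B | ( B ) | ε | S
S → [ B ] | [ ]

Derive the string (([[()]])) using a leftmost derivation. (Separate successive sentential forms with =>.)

B => (B) => (BB) => ((B)B) => ((S)B) => (([B])B) => (([S])B) => (([[B]])B) => (([[BB]])B) => (([[(B)B]])B) => (([[()B]])B) => (([[()]])B) => (([[()]]))

B => (B)   [B → ( B )]
(B) => (BB)   [B → B B]
(BB) => ((B)B)   [B → ( B )]
((B)B) => ((S)B)   [B → S]
((S)B) => (([B])B)   [S → [ B ]]
(([B])B) => (([S])B)   [B → S]
(([S])B) => (([[B]])B)   [S → [ B ]]
(([[B]])B) => (([[BB]])B)   [B → B B]
(([[BB]])B) => (([[(B)B]])B)   [B → ( B )]
(([[(B)B]])B) => (([[()B]])B)   [B → ε]
(([[()B]])B) => (([[()]])B)   [B → ε]
(([[()]])B) => (([[()]]))   [B → ε]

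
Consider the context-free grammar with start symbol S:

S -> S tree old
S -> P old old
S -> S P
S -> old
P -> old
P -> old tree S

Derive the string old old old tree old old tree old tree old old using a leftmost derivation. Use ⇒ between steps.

S ⇒ S P ⇒ S tree old P ⇒ S tree old tree old P ⇒ S P tree old tree old P ⇒ S tree old P tree old tree old P ⇒ S P tree old P tree old tree old P ⇒ S P P tree old P tree old tree old P ⇒ old P P tree old P tree old tree old P ⇒ old old P tree old P tree old tree old P ⇒ old old old tree old P tree old tree old P ⇒ old old old tree old old tree old tree old P ⇒ old old old tree old old tree old tree old old

S ⇒ S P   [S -> S P]
S P ⇒ S tree old P   [S -> S tree old]
S tree old P ⇒ S tree old tree old P   [S -> S tree old]
S tree old tree old P ⇒ S P tree old tree old P   [S -> S P]
S P tree old tree old P ⇒ S tree old P tree old tree old P   [S -> S tree old]
S tree old P tree old tree old P ⇒ S P tree old P tree old tree old P   [S -> S P]
S P tree old P tree old tree old P ⇒ S P P tree old P tree old tree old P   [S -> S P]
S P P tree old P tree old tree old P ⇒ old P P tree old P tree old tree old P   [S -> old]
old P P tree old P tree old tree old P ⇒ old old P tree old P tree old tree old P   [P -> old]
old old P tree old P tree old tree old P ⇒ old old old tree old P tree old tree old P   [P -> old]
old old old tree old P tree old tree old P ⇒ old old old tree old old tree old tree old P   [P -> old]
old old old tree old old tree old tree old P ⇒ old old old tree old old tree old tree old old   [P -> old]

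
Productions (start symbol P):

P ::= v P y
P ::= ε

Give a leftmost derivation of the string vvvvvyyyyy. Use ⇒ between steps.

P ⇒ vPy ⇒ vvPyy ⇒ vvvPyyy ⇒ vvvvPyyyy ⇒ vvvvvPyyyyy ⇒ vvvvvyyyyy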